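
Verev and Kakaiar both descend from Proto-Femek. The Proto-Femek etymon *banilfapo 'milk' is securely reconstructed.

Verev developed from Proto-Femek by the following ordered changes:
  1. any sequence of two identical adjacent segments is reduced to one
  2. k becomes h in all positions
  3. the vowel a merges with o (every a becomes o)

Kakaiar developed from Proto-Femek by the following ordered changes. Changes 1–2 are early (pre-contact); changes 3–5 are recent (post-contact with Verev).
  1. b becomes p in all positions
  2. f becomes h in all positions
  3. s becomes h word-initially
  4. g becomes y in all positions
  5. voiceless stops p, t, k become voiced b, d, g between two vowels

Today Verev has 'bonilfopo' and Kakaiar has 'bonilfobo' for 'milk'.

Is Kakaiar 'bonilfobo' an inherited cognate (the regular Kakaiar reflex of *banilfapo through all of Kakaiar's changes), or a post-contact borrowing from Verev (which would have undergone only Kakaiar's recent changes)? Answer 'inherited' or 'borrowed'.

If inherited, *banilfapo would pass through all of Kakaiar's changes:
Kakaiar: *banilfapo > panilfapo > panilhapo > panilhabo  (by unconditioned shift, unconditioned shift, intervocalic voicing)
If borrowed from Verev 'bonilfopo' after the early changes, it would undergo only the recent ones:
  rule 3 (debuccalisation): no change (bonilfopo)
  rule 4 (unconditioned shift): no change (bonilfopo)
  rule 5 (intervocalic voicing): bonilfopo → bonilfobo
  ⇒ as a loan: bonilfobo
Kakaiar 'bonilfobo' matches the loan outcome 'bonilfobo', not the inherited 'panilhabo' — it skipped the early Kakaiar changes, so it was borrowed from Verev.

borrowed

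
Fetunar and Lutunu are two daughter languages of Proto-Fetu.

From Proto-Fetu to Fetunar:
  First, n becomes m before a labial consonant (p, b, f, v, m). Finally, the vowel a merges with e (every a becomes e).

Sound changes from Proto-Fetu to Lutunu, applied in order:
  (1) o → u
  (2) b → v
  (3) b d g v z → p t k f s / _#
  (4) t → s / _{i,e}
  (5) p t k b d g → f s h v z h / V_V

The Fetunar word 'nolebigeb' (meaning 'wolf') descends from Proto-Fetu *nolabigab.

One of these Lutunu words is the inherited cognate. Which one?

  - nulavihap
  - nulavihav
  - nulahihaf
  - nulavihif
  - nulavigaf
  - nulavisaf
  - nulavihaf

nulavihaf

Lutunu: start from *nolabigab.
  rule 1 (vowel merger): nolabigab → nulabigab
  rule 2 (unconditioned shift): nulabigab → nulavigav
  rule 3 (final devoicing): nulavigav → nulavigaf
  rule 4: no change — nulavigaf
  rule 5 (intervocalic lenition): nulavigaf → nulavihaf
  ⇒ Lutunu nulavihaf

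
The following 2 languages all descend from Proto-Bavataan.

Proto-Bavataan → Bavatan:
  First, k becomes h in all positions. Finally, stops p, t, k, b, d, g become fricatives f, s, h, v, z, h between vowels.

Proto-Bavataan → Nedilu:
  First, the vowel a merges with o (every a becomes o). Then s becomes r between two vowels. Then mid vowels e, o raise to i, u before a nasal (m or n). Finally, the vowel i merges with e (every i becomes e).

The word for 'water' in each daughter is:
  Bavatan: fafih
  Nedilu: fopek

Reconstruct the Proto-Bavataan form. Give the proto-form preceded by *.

Position 4: Bavatan has i, Nedilu has e. Bavatan preserves i here (none of its changes turn any other segment into i), so the proto-segment is *i.
Position 3: Bavatan has f, Nedilu has p. Nedilu preserves p here (none of its changes turn any other segment into p), so the proto-segment is *p.
Continuing position by position gives *fapik; check it forward:
Bavatan: *fapik
  fapik → fapih   [unconditioned shift]
  fapih → fafih   [intervocalic lenition]
  giving Bavatan fafih.
Nedilu: start from *fapik.
  rule 1 (vowel merger): fapik → fopik
  rule 2: no change — fopik
  rule 3: no change — fopik
  rule 4 (vowel merger): fopik → fopek
  ⇒ Nedilu fopek
No other proto-form is consistent with every reflex, so the reconstruction is *fapik.

*fapik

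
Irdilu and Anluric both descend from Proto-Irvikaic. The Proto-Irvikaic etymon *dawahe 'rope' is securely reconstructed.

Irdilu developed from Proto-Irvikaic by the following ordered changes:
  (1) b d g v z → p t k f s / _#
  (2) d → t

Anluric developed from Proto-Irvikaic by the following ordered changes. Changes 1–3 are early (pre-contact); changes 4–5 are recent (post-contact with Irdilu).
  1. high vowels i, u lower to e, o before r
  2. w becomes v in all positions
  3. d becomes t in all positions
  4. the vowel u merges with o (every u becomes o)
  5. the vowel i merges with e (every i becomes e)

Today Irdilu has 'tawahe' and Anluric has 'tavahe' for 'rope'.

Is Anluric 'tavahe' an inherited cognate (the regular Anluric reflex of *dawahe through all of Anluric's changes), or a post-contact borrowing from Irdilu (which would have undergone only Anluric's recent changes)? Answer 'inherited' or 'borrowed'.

inherited

If inherited, *dawahe would pass through all of Anluric's changes:
Anluric: start from *dawahe.
  rule 1: no change — dawahe
  rule 2 (unconditioned shift): dawahe → davahe
  rule 3 (unconditioned shift): davahe → tavahe
  rule 4: no change — tavahe
  rule 5: no change — tavahe
  ⇒ Anluric tavahe
If borrowed from Irdilu 'tawahe' after the early changes, it would undergo only the recent ones:
  rule 4 (vowel merger): no change (tawahe)
  rule 5 (vowel merger): no change (tawahe)
  ⇒ as a loan: tawahe
Anluric 'tavahe' matches the inherited outcome exactly, so it is an inherited cognate, not a loan.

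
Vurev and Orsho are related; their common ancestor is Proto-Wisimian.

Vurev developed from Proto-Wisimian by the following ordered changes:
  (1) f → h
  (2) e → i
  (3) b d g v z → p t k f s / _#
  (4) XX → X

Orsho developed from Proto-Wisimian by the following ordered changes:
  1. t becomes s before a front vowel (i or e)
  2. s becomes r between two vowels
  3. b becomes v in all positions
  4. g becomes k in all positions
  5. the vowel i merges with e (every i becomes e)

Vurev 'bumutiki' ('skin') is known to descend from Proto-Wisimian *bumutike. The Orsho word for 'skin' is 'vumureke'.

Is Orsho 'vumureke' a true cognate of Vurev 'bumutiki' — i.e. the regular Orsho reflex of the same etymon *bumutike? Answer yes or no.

Derive the expected Orsho reflex of *bumutike:
Orsho: *bumutike > bumusike > bumurike > vumurike > vumureke  (by palatalisation, rhotacism, unconditioned shift, vowel merger)
Orsho 'vumureke' matches the regular reflex exactly, so the pair is cognate.

yes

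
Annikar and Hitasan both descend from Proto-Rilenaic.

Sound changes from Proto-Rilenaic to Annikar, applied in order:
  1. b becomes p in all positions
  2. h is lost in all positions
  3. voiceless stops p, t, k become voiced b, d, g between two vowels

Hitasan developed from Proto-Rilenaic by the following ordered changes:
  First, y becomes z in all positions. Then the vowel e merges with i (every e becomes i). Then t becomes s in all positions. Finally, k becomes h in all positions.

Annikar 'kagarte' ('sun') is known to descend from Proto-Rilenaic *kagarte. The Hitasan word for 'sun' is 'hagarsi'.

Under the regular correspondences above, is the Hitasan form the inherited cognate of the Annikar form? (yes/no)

Derive the expected Hitasan reflex of *kagarte:
Hitasan: *kagarte
  kagarte (rule 1 does not apply)
  kagarte → kagarti   [vowel merger]
  kagarti → kagarsi   [unconditioned shift]
  kagarsi → hagarsi   [unconditioned shift]
  giving Hitasan hagarsi.
Hitasan 'hagarsi' matches the regular reflex exactly, so the pair is cognate.

yes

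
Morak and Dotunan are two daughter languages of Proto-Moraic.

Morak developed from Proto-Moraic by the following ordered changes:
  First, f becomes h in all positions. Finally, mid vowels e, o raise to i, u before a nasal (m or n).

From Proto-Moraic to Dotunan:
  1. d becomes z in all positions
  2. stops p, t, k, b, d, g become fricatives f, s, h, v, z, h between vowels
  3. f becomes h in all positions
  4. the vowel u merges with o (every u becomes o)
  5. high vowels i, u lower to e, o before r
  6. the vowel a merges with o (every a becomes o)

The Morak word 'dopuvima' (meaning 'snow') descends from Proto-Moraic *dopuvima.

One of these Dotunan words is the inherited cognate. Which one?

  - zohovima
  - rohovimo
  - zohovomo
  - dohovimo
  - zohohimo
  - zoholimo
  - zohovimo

Dotunan: start from *dopuvima.
  rule 1 (unconditioned shift): dopuvima → zopuvima
  rule 2 (intervocalic lenition): zopuvima → zofuvima
  rule 3 (unconditioned shift): zofuvima → zohuvima
  rule 4 (vowel merger): zohuvima → zohovima
  rule 5: no change — zohovima
  rule 6 (vowel merger): zohovima → zohovimo
  ⇒ Dotunan zohovimo

zohovimo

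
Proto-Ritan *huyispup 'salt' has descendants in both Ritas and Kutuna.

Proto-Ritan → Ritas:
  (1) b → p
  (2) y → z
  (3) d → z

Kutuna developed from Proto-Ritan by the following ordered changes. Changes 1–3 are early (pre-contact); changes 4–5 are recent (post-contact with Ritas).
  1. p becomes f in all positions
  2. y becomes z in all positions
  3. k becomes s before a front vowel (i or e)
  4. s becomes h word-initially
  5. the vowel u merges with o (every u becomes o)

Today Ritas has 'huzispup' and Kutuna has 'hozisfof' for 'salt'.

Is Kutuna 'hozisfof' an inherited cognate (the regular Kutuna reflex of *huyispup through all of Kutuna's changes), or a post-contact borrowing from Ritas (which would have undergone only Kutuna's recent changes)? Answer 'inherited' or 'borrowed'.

If inherited, *huyispup would pass through all of Kutuna's changes:
Kutuna: *huyispup > huyisfuf > huzisfuf > hozisfof  (by unconditioned shift, unconditioned shift, vowel merger)
If borrowed from Ritas 'huzispup' after the early changes, it would undergo only the recent ones:
  rule 4 (debuccalisation): no change (huzispup)
  rule 5 (vowel merger): huzispup → hozispop
  ⇒ as a loan: hozispop
Kutuna 'hozisfof' matches the inherited outcome exactly, so it is an inherited cognate, not a loan.

inherited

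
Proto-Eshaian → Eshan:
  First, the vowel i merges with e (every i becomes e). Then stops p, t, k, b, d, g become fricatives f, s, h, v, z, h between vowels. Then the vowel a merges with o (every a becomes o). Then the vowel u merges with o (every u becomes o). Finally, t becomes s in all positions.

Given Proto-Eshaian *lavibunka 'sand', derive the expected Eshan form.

Eshan: *lavibunka
  lavibunka → lavebunka   [vowel merger]
  lavebunka → lavevunka   [intervocalic lenition]
  lavevunka → lovevunko   [vowel merger]
  lovevunko → lovevonko   [vowel merger]
  lovevonko (rule 5 does not apply)
  giving Eshan lovevonko.

lovevonko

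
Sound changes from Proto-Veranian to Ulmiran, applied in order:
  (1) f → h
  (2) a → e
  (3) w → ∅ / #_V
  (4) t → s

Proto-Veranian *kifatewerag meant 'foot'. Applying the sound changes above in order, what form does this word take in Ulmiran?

Ulmiran: *kifatewerag > kihatewerag > kihetewereg > kihesewereg  (by unconditioned shift, vowel merger, unconditioned shift)

kihesewereg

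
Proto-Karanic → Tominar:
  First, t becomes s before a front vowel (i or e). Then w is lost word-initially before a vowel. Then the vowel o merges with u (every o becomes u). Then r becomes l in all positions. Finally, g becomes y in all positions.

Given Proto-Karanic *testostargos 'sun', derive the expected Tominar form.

sestustalyus

Tominar: *testostargos > sestostargos > sestustargus > sestustalgus > sestustalyus  (by palatalisation, vowel merger, unconditioned shift, unconditioned shift)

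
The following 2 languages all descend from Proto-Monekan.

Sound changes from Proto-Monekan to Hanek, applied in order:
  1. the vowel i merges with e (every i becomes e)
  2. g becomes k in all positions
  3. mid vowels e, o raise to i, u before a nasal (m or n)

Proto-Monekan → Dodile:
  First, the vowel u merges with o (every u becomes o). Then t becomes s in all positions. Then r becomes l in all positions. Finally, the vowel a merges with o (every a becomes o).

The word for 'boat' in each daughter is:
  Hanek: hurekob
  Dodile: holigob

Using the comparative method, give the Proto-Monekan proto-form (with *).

Position 2: Hanek has u, Dodile has o. Taking the neighbouring segments as reconstructed: Hanek u can only go back to *u; Dodile o could go back to *a or *o or *u — the one source consistent with every daughter is *u.
Position 5: Hanek has k, Dodile has g. Dodile preserves g here (none of its changes turn any other segment into g), so the proto-segment is *g.
Position 3: Hanek has r, Dodile has l. Hanek preserves r here (none of its changes turn any other segment into r), so the proto-segment is *r.
Continuing position by position gives *hurigob; check it forward:
Hanek: *hurigob > huregob > hurekob  (by vowel merger, unconditioned shift)
Dodile: start from *hurigob.
  rule 1 (vowel merger): hurigob → horigob
  rule 2: no change — horigob
  rule 3 (unconditioned shift): horigob → holigob
  rule 4: no change — holigob
  ⇒ Dodile holigob
No other proto-form is consistent with every reflex, so the reconstruction is *hurigob.

*hurigob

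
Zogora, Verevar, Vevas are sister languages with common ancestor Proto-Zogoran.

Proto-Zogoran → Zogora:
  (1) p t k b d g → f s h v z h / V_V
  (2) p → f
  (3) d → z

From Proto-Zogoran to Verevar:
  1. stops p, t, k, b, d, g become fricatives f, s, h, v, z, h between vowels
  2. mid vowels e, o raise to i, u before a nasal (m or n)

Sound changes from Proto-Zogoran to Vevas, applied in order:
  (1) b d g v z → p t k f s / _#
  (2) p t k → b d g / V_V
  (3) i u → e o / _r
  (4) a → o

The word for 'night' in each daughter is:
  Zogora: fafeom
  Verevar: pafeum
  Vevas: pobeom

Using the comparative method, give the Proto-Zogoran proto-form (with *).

Position 3: Zogora has f, Verevar has f, Vevas has b. Taking the neighbouring segments as reconstructed: Zogora f could go back to *p or *f; Verevar f could go back to *p or *f; Vevas b could go back to *p or *b — the one source consistent with every daughter is *p.
Position 2: Zogora has a, Verevar has a, Vevas has o. Zogora preserves a here (none of its changes turn any other segment into a), so the proto-segment is *a.
This points to *papeom. Verify forward in each daughter:
Zogora: *papeom
  papeom → pafeom   [intervocalic lenition]
  pafeom → fafeom   [unconditioned shift]
  fafeom (rule 3 does not apply)
  giving Zogora fafeom.
Verevar: *papeom > pafeom > pafeum  (by intervocalic lenition, pre-nasal raising)
Vevas: *papeom
  papeom (rule 1 does not apply)
  papeom → pabeom   [intervocalic voicing]
  pabeom (rule 3 does not apply)
  pabeom → pobeom   [vowel merger]
  giving Vevas pobeom.
Only *papeom yields all of Zogora fafeom, Verevar pafeum, Vevas pobeom.

*papeom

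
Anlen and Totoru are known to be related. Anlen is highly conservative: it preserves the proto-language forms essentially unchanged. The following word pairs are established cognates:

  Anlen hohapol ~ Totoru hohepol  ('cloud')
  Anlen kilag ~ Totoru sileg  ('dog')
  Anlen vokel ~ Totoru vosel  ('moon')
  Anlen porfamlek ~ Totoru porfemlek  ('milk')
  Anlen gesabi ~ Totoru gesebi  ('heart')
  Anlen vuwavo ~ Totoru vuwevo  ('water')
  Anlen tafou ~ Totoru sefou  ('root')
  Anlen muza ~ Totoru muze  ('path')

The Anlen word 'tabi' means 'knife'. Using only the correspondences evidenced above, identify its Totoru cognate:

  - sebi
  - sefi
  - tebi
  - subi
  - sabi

sebi

tafou ~ sefou — Anlen t corresponds to Totoru s word-initially before a back vowel.
gesabi ~ gesebi — Anlen a corresponds to Totoru e after a consonant, before a labial obstruent.
Applying these to Anlen 'tabi':
  tabi → sabi   (t→s word-initially before a back vowel)
  sabi → sebi   (a→e after a consonant, before a labial obstruent)
So the Totoru cognate is 'sebi'.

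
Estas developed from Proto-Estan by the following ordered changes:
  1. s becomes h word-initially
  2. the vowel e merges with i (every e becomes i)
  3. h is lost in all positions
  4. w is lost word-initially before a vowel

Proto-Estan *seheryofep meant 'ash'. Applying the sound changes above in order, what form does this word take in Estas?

iiryofip

Estas: *seheryofep > heheryofep > hihiryofip > iiryofip  (by debuccalisation, vowel merger, h-loss)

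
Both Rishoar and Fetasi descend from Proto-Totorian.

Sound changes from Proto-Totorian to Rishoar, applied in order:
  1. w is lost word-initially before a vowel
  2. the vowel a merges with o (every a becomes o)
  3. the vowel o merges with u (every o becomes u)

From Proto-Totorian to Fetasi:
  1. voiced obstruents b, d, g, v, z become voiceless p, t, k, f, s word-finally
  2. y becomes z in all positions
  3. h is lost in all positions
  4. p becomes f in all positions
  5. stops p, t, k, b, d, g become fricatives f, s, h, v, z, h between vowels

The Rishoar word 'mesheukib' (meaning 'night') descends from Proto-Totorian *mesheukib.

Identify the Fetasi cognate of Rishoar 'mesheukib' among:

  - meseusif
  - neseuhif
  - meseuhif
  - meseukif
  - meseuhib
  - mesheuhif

meseuhif

Fetasi: *mesheukib
  mesheukib → mesheukip   [final devoicing]
  mesheukip (rule 2 does not apply)
  mesheukip → meseukip   [h-loss]
  meseukip → meseukif   [unconditioned shift]
  meseukif → meseuhif   [intervocalic lenition]
  giving Fetasi meseuhif.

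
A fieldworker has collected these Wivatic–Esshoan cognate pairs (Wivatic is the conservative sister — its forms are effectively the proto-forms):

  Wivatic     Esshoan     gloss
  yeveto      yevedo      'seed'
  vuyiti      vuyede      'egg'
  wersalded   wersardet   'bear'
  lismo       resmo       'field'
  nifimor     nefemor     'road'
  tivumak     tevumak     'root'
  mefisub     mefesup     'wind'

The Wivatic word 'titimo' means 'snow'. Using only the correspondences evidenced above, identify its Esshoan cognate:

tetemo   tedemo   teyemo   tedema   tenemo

tedemo

vuyiti ~ vuyede, lismo ~ resmo — Wivatic i corresponds to Esshoan e after a consonant, before a consonant other than r, m, n, p, b, f, v.
vuyiti ~ vuyede — Wivatic t corresponds to Esshoan d between vowels (before a front vowel).
nifimor ~ nefemor — Wivatic i corresponds to Esshoan e after a consonant, before a nasal.
Applying these to Wivatic 'titimo':
  titimo → tetimo   (i→e after a consonant, before a consonant other than r, m, n, p, b, f, v)
  tetimo → tedimo   (t→d between vowels (before a front vowel))
  tedimo → tedemo   (i→e after a consonant, before a nasal)
So the Esshoan cognate is 'tedemo'.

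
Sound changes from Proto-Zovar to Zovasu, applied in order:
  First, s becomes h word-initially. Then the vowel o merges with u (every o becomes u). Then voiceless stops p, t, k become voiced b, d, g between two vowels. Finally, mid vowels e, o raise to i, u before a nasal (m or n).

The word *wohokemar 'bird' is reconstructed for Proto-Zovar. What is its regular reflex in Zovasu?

wuhugimar

Zovasu: *wohokemar > wuhukemar > wuhugemar > wuhugimar  (by vowel merger, intervocalic voicing, pre-nasal raising)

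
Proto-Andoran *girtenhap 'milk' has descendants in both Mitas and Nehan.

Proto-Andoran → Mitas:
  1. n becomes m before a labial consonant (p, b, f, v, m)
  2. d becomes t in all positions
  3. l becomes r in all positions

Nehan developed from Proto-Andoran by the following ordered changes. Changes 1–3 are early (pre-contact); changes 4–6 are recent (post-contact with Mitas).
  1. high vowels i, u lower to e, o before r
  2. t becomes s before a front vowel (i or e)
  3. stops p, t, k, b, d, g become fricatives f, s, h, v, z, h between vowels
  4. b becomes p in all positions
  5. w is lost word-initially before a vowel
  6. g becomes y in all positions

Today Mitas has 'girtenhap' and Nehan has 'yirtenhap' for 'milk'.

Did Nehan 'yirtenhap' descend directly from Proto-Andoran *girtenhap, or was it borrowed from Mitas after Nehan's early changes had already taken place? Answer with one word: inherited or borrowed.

If inherited, *girtenhap would pass through all of Nehan's changes:
Nehan: *girtenhap
  girtenhap → gertenhap   [pre-rhotic lowering]
  gertenhap → gersenhap   [palatalisation]
  gersenhap (rule 3 does not apply)
  gersenhap (rule 4 does not apply)
  gersenhap (rule 5 does not apply)
  gersenhap → yersenhap   [unconditioned shift]
  giving Nehan yersenhap.
If borrowed from Mitas 'girtenhap' after the early changes, it would undergo only the recent ones:
  rule 4 (unconditioned shift): no change (girtenhap)
  rule 5 (glide loss): no change (girtenhap)
  rule 6 (unconditioned shift): girtenhap → yirtenhap
  ⇒ as a loan: yirtenhap
Nehan 'yirtenhap' matches the loan outcome 'yirtenhap', not the inherited 'yersenhap' — it skipped the early Nehan changes, so it was borrowed from Mitas.

borrowed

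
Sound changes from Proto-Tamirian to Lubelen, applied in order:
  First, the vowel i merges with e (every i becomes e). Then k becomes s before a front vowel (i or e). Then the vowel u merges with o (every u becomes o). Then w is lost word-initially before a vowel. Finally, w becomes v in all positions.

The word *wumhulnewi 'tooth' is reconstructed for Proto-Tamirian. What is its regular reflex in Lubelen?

Lubelen: start from *wumhulnewi.
  rule 1 (vowel merger): wumhulnewi → wumhulnewe
  rule 2: no change — wumhulnewe
  rule 3 (vowel merger): wumhulnewe → womholnewe
  rule 4 (glide loss): womholnewe → omholnewe
  rule 5 (unconditioned shift): omholnewe → omholneve
  ⇒ Lubelen omholneve

omholneve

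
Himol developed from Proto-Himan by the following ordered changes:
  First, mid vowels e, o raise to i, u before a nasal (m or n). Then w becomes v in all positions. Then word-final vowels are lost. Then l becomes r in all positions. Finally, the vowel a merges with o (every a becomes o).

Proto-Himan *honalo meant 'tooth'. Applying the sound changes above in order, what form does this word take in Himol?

Himol: *honalo > hunalo > hunal > hunar > hunor  (by pre-nasal raising, apocope, unconditioned shift, vowel merger)

hunor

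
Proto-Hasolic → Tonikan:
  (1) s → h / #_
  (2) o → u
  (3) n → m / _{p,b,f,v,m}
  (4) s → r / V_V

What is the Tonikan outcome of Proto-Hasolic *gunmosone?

gummurune

Tonikan: *gunmosone > gunmusune > gummusune > gummurune  (by vowel merger, nasal place assimilation, rhotacism)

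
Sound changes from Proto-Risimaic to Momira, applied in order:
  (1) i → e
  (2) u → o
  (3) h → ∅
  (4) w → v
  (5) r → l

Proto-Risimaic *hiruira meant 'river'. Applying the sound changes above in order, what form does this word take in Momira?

Momira: start from *hiruira.
  rule 1 (vowel merger): hiruira → heruera
  rule 2 (vowel merger): heruera → heroera
  rule 3 (h-loss): heroera → eroera
  rule 4: no change — eroera
  rule 5 (unconditioned shift): eroera → eloela
  ⇒ Momira eloela

eloela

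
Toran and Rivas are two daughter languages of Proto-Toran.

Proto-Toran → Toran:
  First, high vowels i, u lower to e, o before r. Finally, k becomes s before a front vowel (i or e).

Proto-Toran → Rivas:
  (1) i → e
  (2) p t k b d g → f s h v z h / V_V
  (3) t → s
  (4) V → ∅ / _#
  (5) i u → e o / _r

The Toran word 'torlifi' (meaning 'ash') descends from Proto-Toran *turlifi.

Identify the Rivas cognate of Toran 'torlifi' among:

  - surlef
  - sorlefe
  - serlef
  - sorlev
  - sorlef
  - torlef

Rivas: *turlifi
  turlifi → turlefe   [vowel merger]
  turlefe (rule 2 does not apply)
  turlefe → surlefe   [unconditioned shift]
  surlefe → surlef   [apocope]
  surlef → sorlef   [pre-rhotic lowering]
  giving Rivas sorlef.
Among the options, 'sorlef' alone shows every Rivas change applied in order.

sorlef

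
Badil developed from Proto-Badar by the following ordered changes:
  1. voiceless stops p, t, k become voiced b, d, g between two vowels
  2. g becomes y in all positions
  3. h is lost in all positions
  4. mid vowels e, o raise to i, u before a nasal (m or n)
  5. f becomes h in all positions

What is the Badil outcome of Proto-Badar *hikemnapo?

iyimnabo

Badil: *hikemnapo > higemnabo > hiyemnabo > iyemnabo > iyimnabo  (by intervocalic voicing, unconditioned shift, h-loss, pre-nasal raising)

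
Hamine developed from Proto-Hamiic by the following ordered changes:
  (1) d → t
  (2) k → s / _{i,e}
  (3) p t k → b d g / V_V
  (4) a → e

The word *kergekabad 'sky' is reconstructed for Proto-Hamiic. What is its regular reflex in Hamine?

sergegebet

Hamine: start from *kergekabad.
  rule 1 (unconditioned shift): kergekabad → kergekabat
  rule 2 (palatalisation): kergekabat → sergekabat
  rule 3 (intervocalic voicing): sergekabat → sergegabat
  rule 4 (vowel merger): sergegabat → sergegebet
  ⇒ Hamine sergegebet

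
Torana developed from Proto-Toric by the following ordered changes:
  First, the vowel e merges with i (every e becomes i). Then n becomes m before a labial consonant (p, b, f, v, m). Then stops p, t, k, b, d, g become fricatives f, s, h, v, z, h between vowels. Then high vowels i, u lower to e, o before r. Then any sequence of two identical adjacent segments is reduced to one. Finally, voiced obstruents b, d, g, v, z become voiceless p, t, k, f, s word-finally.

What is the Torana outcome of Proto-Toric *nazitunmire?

nazisumeri

Torana: *nazitunmire
  nazitunmire → nazitunmiri   [vowel merger]
  nazitunmiri → nazitummiri   [nasal place assimilation]
  nazitummiri → nazisummiri   [intervocalic lenition]
  nazisummiri → nazisummeri   [pre-rhotic lowering]
  nazisummeri → nazisumeri   [degemination]
  nazisumeri (rule 6 does not apply)
  giving Torana nazisumeri.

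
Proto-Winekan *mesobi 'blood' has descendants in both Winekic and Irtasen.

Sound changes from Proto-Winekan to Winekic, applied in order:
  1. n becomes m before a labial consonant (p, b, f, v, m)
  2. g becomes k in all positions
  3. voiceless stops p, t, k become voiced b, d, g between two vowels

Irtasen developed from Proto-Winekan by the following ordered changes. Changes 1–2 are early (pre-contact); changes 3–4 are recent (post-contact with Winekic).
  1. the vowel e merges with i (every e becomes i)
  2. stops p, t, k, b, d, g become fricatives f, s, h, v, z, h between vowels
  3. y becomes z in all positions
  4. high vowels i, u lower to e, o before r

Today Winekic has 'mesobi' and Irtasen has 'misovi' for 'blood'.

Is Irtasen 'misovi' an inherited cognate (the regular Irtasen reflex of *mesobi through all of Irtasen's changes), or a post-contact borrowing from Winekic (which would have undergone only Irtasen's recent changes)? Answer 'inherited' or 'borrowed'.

inherited

If inherited, *mesobi would pass through all of Irtasen's changes:
Irtasen: start from *mesobi.
  rule 1 (vowel merger): mesobi → misobi
  rule 2 (intervocalic lenition): misobi → misovi
  rule 3: no change — misovi
  rule 4: no change — misovi
  ⇒ Irtasen misovi
If borrowed from Winekic 'mesobi' after the early changes, it would undergo only the recent ones:
  rule 3 (unconditioned shift): no change (mesobi)
  rule 4 (pre-rhotic lowering): no change (mesobi)
  ⇒ as a loan: mesobi
Irtasen 'misovi' matches the inherited outcome exactly, so it is an inherited cognate, not a loan.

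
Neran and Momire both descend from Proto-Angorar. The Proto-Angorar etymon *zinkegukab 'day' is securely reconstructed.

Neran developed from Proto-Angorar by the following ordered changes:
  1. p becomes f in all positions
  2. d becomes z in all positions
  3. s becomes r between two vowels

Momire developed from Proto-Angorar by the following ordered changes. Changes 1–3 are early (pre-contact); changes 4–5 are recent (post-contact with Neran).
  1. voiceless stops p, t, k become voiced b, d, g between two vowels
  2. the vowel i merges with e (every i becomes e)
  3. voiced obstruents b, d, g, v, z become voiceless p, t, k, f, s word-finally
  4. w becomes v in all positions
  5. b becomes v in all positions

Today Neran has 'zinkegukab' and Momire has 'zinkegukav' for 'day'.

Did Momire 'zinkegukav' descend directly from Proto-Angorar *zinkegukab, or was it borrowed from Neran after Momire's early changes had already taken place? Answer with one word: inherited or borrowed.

If inherited, *zinkegukab would pass through all of Momire's changes:
Momire: *zinkegukab
  zinkegukab → zinkegugab   [intervocalic voicing]
  zinkegugab → zenkegugab   [vowel merger]
  zenkegugab → zenkegugap   [final devoicing]
  zenkegugap (rule 4 does not apply)
  zenkegugap (rule 5 does not apply)
  giving Momire zenkegugap.
If borrowed from Neran 'zinkegukab' after the early changes, it would undergo only the recent ones:
  rule 4 (unconditioned shift): no change (zinkegukab)
  rule 5 (unconditioned shift): zinkegukab → zinkegukav
  ⇒ as a loan: zinkegukav
Momire 'zinkegukav' matches the loan outcome 'zinkegukav', not the inherited 'zenkegugap' — it skipped the early Momire changes, so it was borrowed from Neran.

borrowed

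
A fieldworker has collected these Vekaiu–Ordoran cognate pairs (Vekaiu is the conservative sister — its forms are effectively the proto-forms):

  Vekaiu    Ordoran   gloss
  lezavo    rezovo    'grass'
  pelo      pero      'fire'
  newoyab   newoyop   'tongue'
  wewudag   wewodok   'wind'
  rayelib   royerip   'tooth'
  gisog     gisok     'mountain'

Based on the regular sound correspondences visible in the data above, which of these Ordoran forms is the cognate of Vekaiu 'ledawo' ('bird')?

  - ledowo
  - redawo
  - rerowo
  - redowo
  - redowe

redowo

lezavo ~ rezovo — Vekaiu l corresponds to Ordoran r word-initially before a front vowel.
wewudag ~ wewodok, rayelib ~ royerip — Vekaiu a corresponds to Ordoran o after a consonant, before a consonant other than r, m, n, p, b, f, v.
Applying these to Vekaiu 'ledawo':
  ledawo → redawo   (l→r word-initially before a front vowel)
  redawo → redowo   (a→o after a consonant, before a consonant other than r, m, n, p, b, f, v)
So the Ordoran cognate is 'redowo'.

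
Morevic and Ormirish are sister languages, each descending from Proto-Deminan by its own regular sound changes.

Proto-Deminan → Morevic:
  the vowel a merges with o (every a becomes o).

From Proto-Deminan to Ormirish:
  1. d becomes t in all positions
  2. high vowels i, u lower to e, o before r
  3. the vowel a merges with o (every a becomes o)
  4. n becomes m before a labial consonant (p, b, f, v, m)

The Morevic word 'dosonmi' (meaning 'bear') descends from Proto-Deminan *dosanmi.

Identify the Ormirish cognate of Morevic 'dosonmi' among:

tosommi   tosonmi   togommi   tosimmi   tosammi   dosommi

tosommi

Ormirish: start from *dosanmi.
  rule 1 (unconditioned shift): dosanmi → tosanmi
  rule 2: no change — tosanmi
  rule 3 (vowel merger): tosanmi → tosonmi
  rule 4 (nasal place assimilation): tosonmi → tosommi
  ⇒ Ormirish tosommi
Among the options, 'tosommi' alone shows every Ormirish change applied in order.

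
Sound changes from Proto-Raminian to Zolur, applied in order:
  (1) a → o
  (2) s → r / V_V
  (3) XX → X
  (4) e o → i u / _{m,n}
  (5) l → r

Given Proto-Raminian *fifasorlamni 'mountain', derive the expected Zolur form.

Zolur: *fifasorlamni
  fifasorlamni → fifosorlomni   [vowel merger]
  fifosorlomni → fifororlomni   [rhotacism]
  fifororlomni (rule 3 does not apply)
  fifororlomni → fifororlumni   [pre-nasal raising]
  fifororlumni → fifororrumni   [unconditioned shift]
  giving Zolur fifororrumni.

fifororrumni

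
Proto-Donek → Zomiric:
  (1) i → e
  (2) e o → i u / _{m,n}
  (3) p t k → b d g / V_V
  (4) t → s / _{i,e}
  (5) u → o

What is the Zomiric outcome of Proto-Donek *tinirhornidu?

Zomiric: start from *tinirhornidu.
  rule 1 (vowel merger): tinirhornidu → tenerhornedu
  rule 2 (pre-nasal raising): tenerhornedu → tinerhornedu
  rule 3: no change — tinerhornedu
  rule 4 (palatalisation): tinerhornedu → sinerhornedu
  rule 5 (vowel merger): sinerhornedu → sinerhornedo
  ⇒ Zomiric sinerhornedo

sinerhornedo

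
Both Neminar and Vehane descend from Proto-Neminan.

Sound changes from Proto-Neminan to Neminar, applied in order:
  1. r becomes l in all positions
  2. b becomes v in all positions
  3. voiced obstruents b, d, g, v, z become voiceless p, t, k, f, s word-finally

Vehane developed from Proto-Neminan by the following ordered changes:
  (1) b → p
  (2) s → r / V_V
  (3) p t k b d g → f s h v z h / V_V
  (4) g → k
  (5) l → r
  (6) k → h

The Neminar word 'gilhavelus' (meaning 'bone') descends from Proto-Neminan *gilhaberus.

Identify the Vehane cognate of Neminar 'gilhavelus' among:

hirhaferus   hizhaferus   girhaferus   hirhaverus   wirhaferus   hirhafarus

hirhaferus

Vehane: *gilhaberus > gilhaperus > gilhaferus > kilhaferus > kirhaferus > hirhaferus  (by unconditioned shift, intervocalic lenition, unconditioned shift, unconditioned shift, unconditioned shift)
The other candidates each miss or misapply at least one Vehane change.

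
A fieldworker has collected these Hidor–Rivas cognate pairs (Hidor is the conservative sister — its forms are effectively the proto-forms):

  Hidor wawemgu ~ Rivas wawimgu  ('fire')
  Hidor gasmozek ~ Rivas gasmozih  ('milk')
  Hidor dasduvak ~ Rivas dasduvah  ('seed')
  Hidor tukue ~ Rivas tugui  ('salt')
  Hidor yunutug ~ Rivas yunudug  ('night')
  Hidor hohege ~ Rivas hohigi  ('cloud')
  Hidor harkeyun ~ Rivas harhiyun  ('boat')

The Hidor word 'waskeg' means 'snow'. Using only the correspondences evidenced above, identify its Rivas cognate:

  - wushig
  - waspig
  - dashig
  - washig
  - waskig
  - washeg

washig

harkeyun ~ harhiyun — Hidor k corresponds to Rivas h after a consonant, before a front vowel.
gasmozek ~ gasmozih, hohege ~ hohigi — Hidor e corresponds to Rivas i after a consonant, before a consonant other than r, m, n, p, b, f, v.
Applying these to Hidor 'waskeg':
  waskeg → washeg   (k→h after a consonant, before a front vowel)
  washeg → washig   (e→i after a consonant, before a consonant other than r, m, n, p, b, f, v)
So the Rivas cognate is 'washig'.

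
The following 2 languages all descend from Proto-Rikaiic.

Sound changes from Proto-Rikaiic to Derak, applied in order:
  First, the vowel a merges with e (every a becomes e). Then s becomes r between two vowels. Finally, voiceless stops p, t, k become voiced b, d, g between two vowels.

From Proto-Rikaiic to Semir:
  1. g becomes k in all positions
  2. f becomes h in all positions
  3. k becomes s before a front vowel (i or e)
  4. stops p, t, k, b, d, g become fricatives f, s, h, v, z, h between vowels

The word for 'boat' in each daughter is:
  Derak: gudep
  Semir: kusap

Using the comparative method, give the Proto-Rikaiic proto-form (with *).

*gutap

Position 3: Derak has d, Semir has s. Taking the neighbouring segments as reconstructed: Derak d could go back to *t or *d; Semir s could go back to *t or *s — the one source consistent with every daughter is *t.
Position 4: Derak has e, Semir has a. Semir preserves a here (none of its changes turn any other segment into a), so the proto-segment is *a.
Position 1: Derak has g, Semir has k. Taking the neighbouring segments as reconstructed: Derak g can only go back to *g; Semir k could go back to *k or *g — the one source consistent with every daughter is *g.
This points to *gutap. Verify forward in each daughter:
Derak: *gutap > gutep > gudep  (by vowel merger, intervocalic voicing)
Semir: *gutap
  gutap → kutap   [unconditioned shift]
  kutap (rule 2 does not apply)
  kutap (rule 3 does not apply)
  kutap → kusap   [intervocalic lenition]
  giving Semir kusap.
Only *gutap yields all of Derak gudep, Semir kusap.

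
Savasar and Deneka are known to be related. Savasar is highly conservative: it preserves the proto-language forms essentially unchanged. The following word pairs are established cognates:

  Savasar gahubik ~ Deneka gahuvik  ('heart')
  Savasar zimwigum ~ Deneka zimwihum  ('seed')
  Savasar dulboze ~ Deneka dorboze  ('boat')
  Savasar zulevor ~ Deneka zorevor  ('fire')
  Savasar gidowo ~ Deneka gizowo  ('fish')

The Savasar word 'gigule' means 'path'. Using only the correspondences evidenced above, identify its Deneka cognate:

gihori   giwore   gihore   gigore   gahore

gihore

zimwigum ~ zimwihum — Savasar g corresponds to Deneka h between vowels (before a back vowel).
dulboze ~ dorboze, zulevor ~ zorevor — Savasar u corresponds to Deneka o after a consonant, before a consonant other than r, m, n, p, b, f, v.
zulevor ~ zorevor — Savasar l corresponds to Deneka r between vowels (before a front vowel).
Applying these to Savasar 'gigule':
  gigule → gihule   (g→h between vowels (before a back vowel))
  gihule → gihole   (u→o after a consonant, before a consonant other than r, m, n, p, b, f, v)
  gihole → gihore   (l→r between vowels (before a front vowel))
So the Deneka cognate is 'gihore'.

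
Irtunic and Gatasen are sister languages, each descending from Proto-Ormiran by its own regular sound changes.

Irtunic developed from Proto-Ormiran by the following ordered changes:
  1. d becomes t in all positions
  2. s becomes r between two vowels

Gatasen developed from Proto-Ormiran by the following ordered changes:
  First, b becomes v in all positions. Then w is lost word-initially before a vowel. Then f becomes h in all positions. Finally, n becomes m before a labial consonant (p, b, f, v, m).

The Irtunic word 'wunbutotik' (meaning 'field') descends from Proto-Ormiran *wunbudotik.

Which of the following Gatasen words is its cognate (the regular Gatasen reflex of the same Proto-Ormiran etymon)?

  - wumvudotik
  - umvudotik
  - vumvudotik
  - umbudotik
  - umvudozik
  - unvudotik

Gatasen: *wunbudotik > wunvudotik > unvudotik > umvudotik  (by unconditioned shift, glide loss, nasal place assimilation)
Only 'umvudotik' matches the regular Gatasen development of *wunbudotik.

umvudotik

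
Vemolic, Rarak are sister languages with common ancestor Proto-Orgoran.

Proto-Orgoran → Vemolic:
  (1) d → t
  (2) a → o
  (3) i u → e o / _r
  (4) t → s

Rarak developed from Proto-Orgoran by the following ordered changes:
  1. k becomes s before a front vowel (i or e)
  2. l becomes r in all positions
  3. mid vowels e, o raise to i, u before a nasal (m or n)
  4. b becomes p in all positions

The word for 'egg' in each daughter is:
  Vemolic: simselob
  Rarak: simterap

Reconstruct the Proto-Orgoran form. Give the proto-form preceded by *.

*simtelab

Position 8: Vemolic has b, Rarak has p. Vemolic preserves b here (none of its changes turn any other segment into b), so the proto-segment is *b.
Position 7: Vemolic has o, Rarak has a. Rarak preserves a here (none of its changes turn any other segment into a), so the proto-segment is *a.
Verify the candidate proto-form against each daughter:
Vemolic: start from *simtelab.
  rule 1: no change — simtelab
  rule 2 (vowel merger): simtelab → simtelob
  rule 3: no change — simtelob
  rule 4 (unconditioned shift): simtelob → simselob
  ⇒ Vemolic simselob
Rarak: *simtelab
  simtelab (rule 1 does not apply)
  simtelab → simterab   [unconditioned shift]
  simterab (rule 3 does not apply)
  simterab → simterap   [unconditioned shift]
  giving Rarak simterap.
*simtelab is the unique common source.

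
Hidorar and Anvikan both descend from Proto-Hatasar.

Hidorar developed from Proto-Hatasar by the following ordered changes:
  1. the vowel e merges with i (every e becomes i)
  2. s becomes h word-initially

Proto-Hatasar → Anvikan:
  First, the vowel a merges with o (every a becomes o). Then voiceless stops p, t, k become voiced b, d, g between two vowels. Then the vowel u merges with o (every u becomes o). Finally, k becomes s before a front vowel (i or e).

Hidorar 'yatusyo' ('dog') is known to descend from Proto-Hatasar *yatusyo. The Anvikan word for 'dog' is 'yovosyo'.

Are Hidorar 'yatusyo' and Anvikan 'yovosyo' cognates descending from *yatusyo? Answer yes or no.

no

Derive the expected Anvikan reflex of *yatusyo:
Anvikan: *yatusyo > yotusyo > yodusyo > yodosyo  (by vowel merger, intervocalic voicing, vowel merger)
The regular Anvikan reflex would be 'yodosyo', but the attested form is 'yovosyo'. The correspondence is irregular, so they are not cognates (the Anvikan form has a different source).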